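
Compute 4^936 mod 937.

1

4^1 ≡ 4 (mod 937)
4^2 ≡ 4^2 = 16 ≡ 16 (mod 937)
4^4 ≡ 16^2 = 256 ≡ 256 (mod 937)
4^8 ≡ 256^2 = 65536 ≡ 883 (mod 937)
4^16 ≡ 883^2 = 779689 ≡ 105 (mod 937)
4^32 ≡ 105^2 = 11025 ≡ 718 (mod 937)
4^64 ≡ 718^2 = 515524 ≡ 174 (mod 937)
4^128 ≡ 174^2 = 30276 ≡ 292 (mod 937)
4^256 ≡ 292^2 = 85264 ≡ 934 (mod 937)
4^512 ≡ 934^2 = 872356 ≡ 9 (mod 937)
936 = 512 + 256 + 128 + 32 + 8 in binary powers of 2.
So 4^936 ≡ 9 · 934 · 292 · 718 · 883 ≡ 1 (mod 937).
Since the result is 1, base 4 gives no evidence that 937 is composite.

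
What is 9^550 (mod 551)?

9^1 ≡ 9 (mod 551)
9^2 ≡ 9^2 = 81 ≡ 81 (mod 551)
9^4 ≡ 81^2 = 6561 ≡ 500 (mod 551)
9^8 ≡ 500^2 = 250000 ≡ 397 (mod 551)
9^16 ≡ 397^2 = 157609 ≡ 23 (mod 551)
9^32 ≡ 23^2 = 529 ≡ 529 (mod 551)
9^64 ≡ 529^2 = 279841 ≡ 484 (mod 551)
9^128 ≡ 484^2 = 234256 ≡ 81 (mod 551)
9^256 ≡ 81^2 = 6561 ≡ 500 (mod 551)
9^512 ≡ 500^2 = 250000 ≡ 397 (mod 551)
550 = 512 + 32 + 4 + 2 in binary powers of 2.
So 9^550 ≡ 397 · 529 · 500 · 81 ≡ 123 (mod 551).
Since 123 ≠ 1, base 9 is a Fermat witness: 551 is composite.

123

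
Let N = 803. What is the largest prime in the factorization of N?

73

803 = 11 · 73
73 is prime.
So 803 = 11 · 73; the largest prime factor is 73.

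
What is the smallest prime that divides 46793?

73

46793 is odd.
Digit sum 29, not divisible by 3.
Ends in 3: not divisible by 5.
7: 46793 = 7·6684 + 5
11: 46793 = 11·4253 + 10
13: 46793 = 13·3599 + 6
17: 46793 = 17·2752 + 9
19: 46793 = 19·2462 + 15
23: 46793 = 23·2034 + 11
29: 46793 = 29·1613 + 16
31: 46793 = 31·1509 + 14
37: 46793 = 37·1264 + 25
41: 46793 = 41·1141 + 12
43: 46793 = 43·1088 + 9
47: 46793 = 47·995 + 28
53: 46793 = 53·882 + 47
59: 46793 = 59·793 + 6
61: 46793 = 61·767 + 6
67: 46793 = 67·698 + 27
71: 46793 = 71·659 + 4
73: 46793 = 73·641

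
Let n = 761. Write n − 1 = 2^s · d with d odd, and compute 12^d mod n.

761 − 1 = 760 = 2^3 · 95, so d = 95.
12^1 ≡ 12 (mod 761)
12^2 ≡ 12^2 = 144 ≡ 144 (mod 761)
12^4 ≡ 144^2 = 20736 ≡ 189 (mod 761)
12^8 ≡ 189^2 = 35721 ≡ 715 (mod 761)
12^16 ≡ 715^2 = 511225 ≡ 594 (mod 761)
12^32 ≡ 594^2 = 352836 ≡ 493 (mod 761)
12^64 ≡ 493^2 = 243049 ≡ 290 (mod 761)
95 = 64 + 16 + 8 + 4 + 2 + 1 in binary powers of 2.
So 12^95 ≡ 290 · 594 · 715 · 189 · 144 · 12 ≡ 626 (mod 761).
Squaring chain: 626 → 722 → 760; reaches −1, so base 12 does not prove 761 composite.

626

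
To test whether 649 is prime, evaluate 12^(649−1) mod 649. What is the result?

12^1 ≡ 12 (mod 649)
12^2 ≡ 12^2 = 144 ≡ 144 (mod 649)
12^4 ≡ 144^2 = 20736 ≡ 617 (mod 649)
12^8 ≡ 617^2 = 380689 ≡ 375 (mod 649)
12^16 ≡ 375^2 = 140625 ≡ 441 (mod 649)
12^32 ≡ 441^2 = 194481 ≡ 430 (mod 649)
12^64 ≡ 430^2 = 184900 ≡ 584 (mod 649)
12^128 ≡ 584^2 = 341056 ≡ 331 (mod 649)
12^256 ≡ 331^2 = 109561 ≡ 529 (mod 649)
12^512 ≡ 529^2 = 279841 ≡ 122 (mod 649)
648 = 512 + 128 + 8 in binary powers of 2.
So 12^648 ≡ 122 · 331 · 375 ≡ 133 (mod 649).
Since 133 ≠ 1, base 12 is a Fermat witness: 649 is composite.

133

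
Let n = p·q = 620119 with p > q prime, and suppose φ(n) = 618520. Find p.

941

φ(n) = (p−1)(q−1) = n − (p+q) + 1, so p + q = 620119 − 618520 + 1 = 1600.
p and q are the roots of t² − 1600t + 620119 = 0.
Discriminant: 1600² − 4·620119 = 2560000 − 2480476 = 79524; √79524 = 282.
q = (1600 − 282)/2 = 659, p = (1600 + 282)/2 = 941.
Check: 659 · 941 = 620119.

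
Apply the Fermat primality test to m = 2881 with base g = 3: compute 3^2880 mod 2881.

618

3^1 ≡ 3 (mod 2881)
3^2 ≡ 3^2 = 9 ≡ 9 (mod 2881)
3^4 ≡ 9^2 = 81 ≡ 81 (mod 2881)
3^8 ≡ 81^2 = 6561 ≡ 799 (mod 2881)
3^16 ≡ 799^2 = 638401 ≡ 1700 (mod 2881)
3^32 ≡ 1700^2 = 2890000 ≡ 357 (mod 2881)
3^64 ≡ 357^2 = 127449 ≡ 685 (mod 2881)
3^128 ≡ 685^2 = 469225 ≡ 2503 (mod 2881)
3^256 ≡ 2503^2 = 6265009 ≡ 1715 (mod 2881)
3^512 ≡ 1715^2 = 2941225 ≡ 2605 (mod 2881)
3^1024 ≡ 2605^2 = 6786025 ≡ 1270 (mod 2881)
3^2048 ≡ 1270^2 = 1612900 ≡ 2421 (mod 2881)
2880 = 2048 + 512 + 256 + 64 in binary powers of 2.
So 3^2880 ≡ 2421 · 2605 · 1715 · 685 ≡ 618 (mod 2881).
Since 618 ≠ 1, base 3 is a Fermat witness: 2881 is composite.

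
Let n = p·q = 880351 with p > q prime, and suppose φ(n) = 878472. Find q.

φ(n) = (p−1)(q−1) = n − (p+q) + 1, so p + q = 880351 − 878472 + 1 = 1880.
p and q are the roots of t² − 1880t + 880351 = 0.
Discriminant: 1880² − 4·880351 = 3534400 − 3521404 = 12996; √12996 = 114.
q = (1880 − 114)/2 = 883, p = (1880 + 114)/2 = 997.
Check: 883 · 997 = 880351.

883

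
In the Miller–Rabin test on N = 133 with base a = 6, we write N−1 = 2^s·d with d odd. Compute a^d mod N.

125

133 − 1 = 132 = 2^2 · 33, so d = 33.
6^1 ≡ 6 (mod 133)
6^2 ≡ 6^2 = 36 ≡ 36 (mod 133)
6^4 ≡ 36^2 = 1296 ≡ 99 (mod 133)
6^8 ≡ 99^2 = 9801 ≡ 92 (mod 133)
6^16 ≡ 92^2 = 8464 ≡ 85 (mod 133)
6^32 ≡ 85^2 = 7225 ≡ 43 (mod 133)
33 = 32 + 1 in binary powers of 2.
So 6^33 ≡ 43 · 6 ≡ 125 (mod 133).
Squaring chain: 125 → 64; never reaches −1, so base 6 is a Miller–Rabin witness that 133 is composite.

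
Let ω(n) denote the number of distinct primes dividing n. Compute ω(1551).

3

1551 = 3 · 517
517 = 11 · 47
1551 = 3 · 11 · 47, which has 3 distinct prime factors.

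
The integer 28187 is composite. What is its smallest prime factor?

71

28187 is odd.
Digit sum 26, not divisible by 3.
Ends in 7: not divisible by 5.
7: 28187 = 7·4026 + 5
11: 28187 = 11·2562 + 5
13: 28187 = 13·2168 + 3
17: 28187 = 17·1658 + 1
19: 28187 = 19·1483 + 10
23: 28187 = 23·1225 + 12
29: 28187 = 29·971 + 28
31: 28187 = 31·909 + 8
37: 28187 = 37·761 + 30
41: 28187 = 41·687 + 20
43: 28187 = 43·655 + 22
47: 28187 = 47·599 + 34
53: 28187 = 53·531 + 44
59: 28187 = 59·477 + 44
61: 28187 = 61·462 + 5
67: 28187 = 67·420 + 47
71: 28187 = 71·397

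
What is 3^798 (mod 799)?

3^1 ≡ 3 (mod 799)
3^2 ≡ 3^2 = 9 ≡ 9 (mod 799)
3^4 ≡ 9^2 = 81 ≡ 81 (mod 799)
3^8 ≡ 81^2 = 6561 ≡ 169 (mod 799)
3^16 ≡ 169^2 = 28561 ≡ 596 (mod 799)
3^32 ≡ 596^2 = 355216 ≡ 460 (mod 799)
3^64 ≡ 460^2 = 211600 ≡ 664 (mod 799)
3^128 ≡ 664^2 = 440896 ≡ 647 (mod 799)
3^256 ≡ 647^2 = 418609 ≡ 732 (mod 799)
3^512 ≡ 732^2 = 535824 ≡ 494 (mod 799)
798 = 512 + 256 + 16 + 8 + 4 + 2 in binary powers of 2.
So 3^798 ≡ 494 · 732 · 596 · 169 · 81 · 9 ≡ 784 (mod 799).
Since 784 ≠ 1, base 3 is a Fermat witness: 799 is composite.

784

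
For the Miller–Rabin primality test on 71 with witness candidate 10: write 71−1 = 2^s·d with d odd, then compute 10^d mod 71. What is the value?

1

71 − 1 = 70 = 2^1 · 35, so d = 35.
10^1 ≡ 10 (mod 71)
10^2 ≡ 10^2 = 100 ≡ 29 (mod 71)
10^4 ≡ 29^2 = 841 ≡ 60 (mod 71)
10^8 ≡ 60^2 = 3600 ≡ 50 (mod 71)
10^16 ≡ 50^2 = 2500 ≡ 15 (mod 71)
10^32 ≡ 15^2 = 225 ≡ 12 (mod 71)
35 = 32 + 2 + 1 in binary powers of 2.
So 10^35 ≡ 12 · 29 · 10 ≡ 1 (mod 71).
Since 10^d ≡ 1 (mod 71), base 10 does not prove 71 composite.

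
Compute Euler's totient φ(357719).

Factor: 357719 = 23 · 103 · 151.
φ(357719) = (23−1) · (103−1) · (151−1) = 22 · 102 · 150 = 336600.

336600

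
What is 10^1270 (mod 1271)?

10^1 ≡ 10 (mod 1271)
10^2 ≡ 10^2 = 100 ≡ 100 (mod 1271)
10^4 ≡ 100^2 = 10000 ≡ 1103 (mod 1271)
10^8 ≡ 1103^2 = 1216609 ≡ 262 (mod 1271)
10^16 ≡ 262^2 = 68644 ≡ 10 (mod 1271)
10^32 ≡ 10^2 = 100 ≡ 100 (mod 1271)
10^64 ≡ 100^2 = 10000 ≡ 1103 (mod 1271)
10^128 ≡ 1103^2 = 1216609 ≡ 262 (mod 1271)
10^256 ≡ 262^2 = 68644 ≡ 10 (mod 1271)
10^512 ≡ 10^2 = 100 ≡ 100 (mod 1271)
10^1024 ≡ 100^2 = 10000 ≡ 1103 (mod 1271)
1270 = 1024 + 128 + 64 + 32 + 16 + 4 + 2 in binary powers of 2.
So 10^1270 ≡ 1103 · 262 · 1103 · 100 · 10 · 1103 · 100 ≡ 780 (mod 1271).
Since 780 ≠ 1, base 10 is a Fermat witness: 1271 is composite.

780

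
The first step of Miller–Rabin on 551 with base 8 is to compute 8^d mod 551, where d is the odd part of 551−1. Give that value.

551 − 1 = 550 = 2^1 · 275, so d = 275.
8^1 ≡ 8 (mod 551)
8^2 ≡ 8^2 = 64 ≡ 64 (mod 551)
8^4 ≡ 64^2 = 4096 ≡ 239 (mod 551)
8^8 ≡ 239^2 = 57121 ≡ 368 (mod 551)
8^16 ≡ 368^2 = 135424 ≡ 429 (mod 551)
8^32 ≡ 429^2 = 184041 ≡ 7 (mod 551)
8^64 ≡ 7^2 = 49 ≡ 49 (mod 551)
8^128 ≡ 49^2 = 2401 ≡ 197 (mod 551)
8^256 ≡ 197^2 = 38809 ≡ 239 (mod 551)
275 = 256 + 16 + 2 + 1 in binary powers of 2.
So 8^275 ≡ 239 · 429 · 64 · 8 ≡ 449 (mod 551).
Squaring chain: 449; never reaches −1, so base 8 is a Miller–Rabin witness that 551 is composite.

449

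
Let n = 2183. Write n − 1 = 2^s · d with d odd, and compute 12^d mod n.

2183 − 1 = 2182 = 2^1 · 1091, so d = 1091.
12^1 ≡ 12 (mod 2183)
12^2 ≡ 12^2 = 144 ≡ 144 (mod 2183)
12^4 ≡ 144^2 = 20736 ≡ 1089 (mod 2183)
12^8 ≡ 1089^2 = 1185921 ≡ 552 (mod 2183)
12^16 ≡ 552^2 = 304704 ≡ 1267 (mod 2183)
12^32 ≡ 1267^2 = 1605289 ≡ 784 (mod 2183)
12^64 ≡ 784^2 = 614656 ≡ 1233 (mod 2183)
12^128 ≡ 1233^2 = 1520289 ≡ 921 (mod 2183)
12^256 ≡ 921^2 = 848241 ≡ 1237 (mod 2183)
12^512 ≡ 1237^2 = 1530169 ≡ 2069 (mod 2183)
12^1024 ≡ 2069^2 = 4280761 ≡ 2081 (mod 2183)
1091 = 1024 + 64 + 2 + 1 in binary powers of 2.
So 12^1091 ≡ 2081 · 1233 · 144 · 12 ≡ 551 (mod 2183).
Squaring chain: 551; never reaches −1, so base 12 is a Miller–Rabin witness that 2183 is composite.

551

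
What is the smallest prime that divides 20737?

89

20737 is odd.
Digit sum 19, not divisible by 3.
Ends in 7: not divisible by 5.
7: 20737 = 7·2962 + 3
11: 20737 = 11·1885 + 2
13: 20737 = 13·1595 + 2
17: 20737 = 17·1219 + 14
19: 20737 = 19·1091 + 8
23: 20737 = 23·901 + 14
29: 20737 = 29·715 + 2
31: 20737 = 31·668 + 29
37: 20737 = 37·560 + 17
41: 20737 = 41·505 + 32
43: 20737 = 43·482 + 11
47: 20737 = 47·441 + 10
53: 20737 = 53·391 + 14
59: 20737 = 59·351 + 28
61: 20737 = 61·339 + 58
67: 20737 = 67·309 + 34
71: 20737 = 71·292 + 5
73: 20737 = 73·284 + 5
79: 20737 = 79·262 + 39
83: 20737 = 83·249 + 70
89: 20737 = 89·233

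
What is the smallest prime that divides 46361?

7

46361 is odd.
Digit sum 20, not divisible by 3.
Ends in 1: not divisible by 5.
7: 46361 = 7·6623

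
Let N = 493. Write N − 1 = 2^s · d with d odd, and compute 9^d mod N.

493 − 1 = 492 = 2^2 · 123, so d = 123.
9^1 ≡ 9 (mod 493)
9^2 ≡ 9^2 = 81 ≡ 81 (mod 493)
9^4 ≡ 81^2 = 6561 ≡ 152 (mod 493)
9^8 ≡ 152^2 = 23104 ≡ 426 (mod 493)
9^16 ≡ 426^2 = 181476 ≡ 52 (mod 493)
9^32 ≡ 52^2 = 2704 ≡ 239 (mod 493)
9^64 ≡ 239^2 = 57121 ≡ 426 (mod 493)
123 = 64 + 32 + 16 + 8 + 2 + 1 in binary powers of 2.
So 9^123 ≡ 426 · 239 · 52 · 426 · 81 · 9 ≡ 457 (mod 493).
Squaring chain: 457 → 310; never reaches −1, so base 9 is a Miller–Rabin witness that 493 is composite.

457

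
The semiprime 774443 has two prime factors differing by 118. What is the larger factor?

Since p = q + 118, we have 774443 = q(q + 118), so q² + 118q − 774443 = 0.
Discriminant: 118² + 4·774443 = 13924 + 3097772 = 3111696; √3111696 = 1764.
q = (−118 + 1764)/2 = 823, and p = q + 118 = 941.
Check: 823 · 941 = 774443.

941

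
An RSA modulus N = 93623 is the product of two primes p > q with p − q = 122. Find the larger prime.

Since p = q + 122, we have 93623 = q(q + 122), so q² + 122q − 93623 = 0.
Discriminant: 122² + 4·93623 = 14884 + 374492 = 389376; √389376 = 624.
q = (−122 + 624)/2 = 251, and p = q + 122 = 373.
Check: 251 · 373 = 93623.

373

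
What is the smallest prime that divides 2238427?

83

2238427 is odd.
Digit sum 28, not divisible by 3.
Ends in 7: not divisible by 5.
7: 2238427 = 7·319775 + 2
11: 2238427 = 11·203493 + 4
13: 2238427 = 13·172186 + 9
17: 2238427 = 17·131672 + 3
19: 2238427 = 19·117811 + 18
23: 2238427 = 23·97322 + 21
29: 2238427 = 29·77187 + 4
31: 2238427 = 31·72207 + 10
37: 2238427 = 37·60498 + 1
41: 2238427 = 41·54595 + 32
43: 2238427 = 43·52056 + 19
47: 2238427 = 47·47626 + 5
53: 2238427 = 53·42234 + 25
59: 2238427 = 59·37939 + 26
61: 2238427 = 61·36695 + 32
67: 2238427 = 67·33409 + 24
71: 2238427 = 71·31527 + 10
73: 2238427 = 73·30663 + 28
79: 2238427 = 79·28334 + 41
83: 2238427 = 83·26969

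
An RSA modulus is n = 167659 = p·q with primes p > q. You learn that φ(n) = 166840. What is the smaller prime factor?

φ(n) = (p−1)(q−1) = n − (p+q) + 1, so p + q = 167659 − 166840 + 1 = 820.
p and q are the roots of t² − 820t + 167659 = 0.
Discriminant: 820² − 4·167659 = 672400 − 670636 = 1764; √1764 = 42.
q = (820 − 42)/2 = 389, p = (820 + 42)/2 = 431.
Check: 389 · 431 = 167659.

389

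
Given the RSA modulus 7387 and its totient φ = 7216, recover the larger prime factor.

89

φ(n) = (p−1)(q−1) = n − (p+q) + 1, so p + q = 7387 − 7216 + 1 = 172.
p and q are the roots of t² − 172t + 7387 = 0.
Discriminant: 172² − 4·7387 = 29584 − 29548 = 36; √36 = 6.
q = (172 − 6)/2 = 83, p = (172 + 6)/2 = 89.
Check: 83 · 89 = 7387.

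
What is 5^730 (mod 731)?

298

5^1 ≡ 5 (mod 731)
5^2 ≡ 5^2 = 25 ≡ 25 (mod 731)
5^4 ≡ 25^2 = 625 ≡ 625 (mod 731)
5^8 ≡ 625^2 = 390625 ≡ 271 (mod 731)
5^16 ≡ 271^2 = 73441 ≡ 341 (mod 731)
5^32 ≡ 341^2 = 116281 ≡ 52 (mod 731)
5^64 ≡ 52^2 = 2704 ≡ 511 (mod 731)
5^128 ≡ 511^2 = 261121 ≡ 154 (mod 731)
5^256 ≡ 154^2 = 23716 ≡ 324 (mod 731)
5^512 ≡ 324^2 = 104976 ≡ 443 (mod 731)
730 = 512 + 128 + 64 + 16 + 8 + 2 in binary powers of 2.
So 5^730 ≡ 443 · 154 · 511 · 341 · 271 · 25 ≡ 298 (mod 731).
Since 298 ≠ 1, base 5 is a Fermat witness: 731 is composite.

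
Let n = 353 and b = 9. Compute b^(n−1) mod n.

9^1 ≡ 9 (mod 353)
9^2 ≡ 9^2 = 81 ≡ 81 (mod 353)
9^4 ≡ 81^2 = 6561 ≡ 207 (mod 353)
9^8 ≡ 207^2 = 42849 ≡ 136 (mod 353)
9^16 ≡ 136^2 = 18496 ≡ 140 (mod 353)
9^32 ≡ 140^2 = 19600 ≡ 185 (mod 353)
9^64 ≡ 185^2 = 34225 ≡ 337 (mod 353)
9^128 ≡ 337^2 = 113569 ≡ 256 (mod 353)
9^256 ≡ 256^2 = 65536 ≡ 231 (mod 353)
352 = 256 + 64 + 32 in binary powers of 2.
So 9^352 ≡ 231 · 337 · 185 ≡ 1 (mod 353).
Since the result is 1, base 9 gives no evidence that 353 is composite.

1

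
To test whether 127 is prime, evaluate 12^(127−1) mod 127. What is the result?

12^1 ≡ 12 (mod 127)
12^2 ≡ 12^2 = 144 ≡ 17 (mod 127)
12^4 ≡ 17^2 = 289 ≡ 35 (mod 127)
12^8 ≡ 35^2 = 1225 ≡ 82 (mod 127)
12^16 ≡ 82^2 = 6724 ≡ 120 (mod 127)
12^32 ≡ 120^2 = 14400 ≡ 49 (mod 127)
12^64 ≡ 49^2 = 2401 ≡ 115 (mod 127)
126 = 64 + 32 + 16 + 8 + 4 + 2 in binary powers of 2.
So 12^126 ≡ 115 · 49 · 120 · 82 · 35 · 17 ≡ 1 (mod 127).
Since the result is 1, base 12 gives no evidence that 127 is composite.

1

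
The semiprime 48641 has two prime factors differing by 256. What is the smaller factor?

Since p = q + 256, we have 48641 = q(q + 256), so q² + 256q − 48641 = 0.
Discriminant: 256² + 4·48641 = 65536 + 194564 = 260100; √260100 = 510.
q = (−256 + 510)/2 = 127, and p = q + 256 = 383.
Check: 127 · 383 = 48641.

127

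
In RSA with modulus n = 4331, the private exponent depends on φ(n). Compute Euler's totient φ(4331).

Factor: 4331 = 61 · 71.
φ(4331) = (61−1) · (71−1) = 60 · 70 = 4200.

4200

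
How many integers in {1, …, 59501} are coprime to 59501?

52272

Factor: 59501 = 13 · 23 · 199.
φ(59501) = (13−1) · (23−1) · (199−1) = 12 · 22 · 198 = 52272.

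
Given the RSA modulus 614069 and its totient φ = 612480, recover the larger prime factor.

929

φ(n) = (p−1)(q−1) = n − (p+q) + 1, so p + q = 614069 − 612480 + 1 = 1590.
p and q are the roots of t² − 1590t + 614069 = 0.
Discriminant: 1590² − 4·614069 = 2528100 − 2456276 = 71824; √71824 = 268.
q = (1590 − 268)/2 = 661, p = (1590 + 268)/2 = 929.
Check: 661 · 929 = 614069.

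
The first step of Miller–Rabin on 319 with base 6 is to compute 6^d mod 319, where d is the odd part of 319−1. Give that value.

178

319 − 1 = 318 = 2^1 · 159, so d = 159.
6^1 ≡ 6 (mod 319)
6^2 ≡ 6^2 = 36 ≡ 36 (mod 319)
6^4 ≡ 36^2 = 1296 ≡ 20 (mod 319)
6^8 ≡ 20^2 = 400 ≡ 81 (mod 319)
6^16 ≡ 81^2 = 6561 ≡ 181 (mod 319)
6^32 ≡ 181^2 = 32761 ≡ 223 (mod 319)
6^64 ≡ 223^2 = 49729 ≡ 284 (mod 319)
6^128 ≡ 284^2 = 80656 ≡ 268 (mod 319)
159 = 128 + 16 + 8 + 4 + 2 + 1 in binary powers of 2.
So 6^159 ≡ 268 · 181 · 81 · 20 · 36 · 6 ≡ 178 (mod 319).
Squaring chain: 178; never reaches −1, so base 6 is a Miller–Rabin witness that 319 is composite.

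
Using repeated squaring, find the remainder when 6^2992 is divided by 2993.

201

6^1 ≡ 6 (mod 2993)
6^2 ≡ 6^2 = 36 ≡ 36 (mod 2993)
6^4 ≡ 36^2 = 1296 ≡ 1296 (mod 2993)
6^8 ≡ 1296^2 = 1679616 ≡ 543 (mod 2993)
6^16 ≡ 543^2 = 294849 ≡ 1535 (mod 2993)
6^32 ≡ 1535^2 = 2356225 ≡ 734 (mod 2993)
6^64 ≡ 734^2 = 538756 ≡ 16 (mod 2993)
6^128 ≡ 16^2 = 256 ≡ 256 (mod 2993)
6^256 ≡ 256^2 = 65536 ≡ 2683 (mod 2993)
6^512 ≡ 2683^2 = 7198489 ≡ 324 (mod 2993)
6^1024 ≡ 324^2 = 104976 ≡ 221 (mod 2993)
6^2048 ≡ 221^2 = 48841 ≡ 953 (mod 2993)
2992 = 2048 + 512 + 256 + 128 + 32 + 16 in binary powers of 2.
So 6^2992 ≡ 953 · 324 · 2683 · 256 · 734 · 1535 ≡ 201 (mod 2993).
Since 201 ≠ 1, base 6 is a Fermat witness: 2993 is composite.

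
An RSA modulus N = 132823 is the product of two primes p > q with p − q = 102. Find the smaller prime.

Since p = q + 102, we have 132823 = q(q + 102), so q² + 102q − 132823 = 0.
Discriminant: 102² + 4·132823 = 10404 + 531292 = 541696; √541696 = 736.
q = (−102 + 736)/2 = 317, and p = q + 102 = 419.
Check: 317 · 419 = 132823.

317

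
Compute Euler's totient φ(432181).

Factor: 432181 = 41 · 83 · 127.
φ(432181) = (41−1) · (83−1) · (127−1) = 40 · 82 · 126 = 413280.

413280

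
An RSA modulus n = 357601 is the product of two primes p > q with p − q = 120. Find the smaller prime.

541

Since p = q + 120, we have 357601 = q(q + 120), so q² + 120q − 357601 = 0.
Discriminant: 120² + 4·357601 = 14400 + 1430404 = 1444804; √1444804 = 1202.
q = (−120 + 1202)/2 = 541, and p = q + 120 = 661.
Check: 541 · 661 = 357601.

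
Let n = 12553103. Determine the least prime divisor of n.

53

12553103 is odd.
Digit sum 20, not divisible by 3.
Ends in 3: not divisible by 5.
7: 12553103 = 7·1793300 + 3
11: 12553103 = 11·1141191 + 2
13: 12553103 = 13·965623 + 4
17: 12553103 = 17·738417 + 14
19: 12553103 = 19·660689 + 12
23: 12553103 = 23·545787 + 2
29: 12553103 = 29·432865 + 18
31: 12553103 = 31·404938 + 25
37: 12553103 = 37·339273 + 2
41: 12553103 = 41·306173 + 10
43: 12553103 = 43·291932 + 27
47: 12553103 = 47·267087 + 14
53: 12553103 = 53·236851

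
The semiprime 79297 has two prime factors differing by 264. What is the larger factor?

443

Since p = q + 264, we have 79297 = q(q + 264), so q² + 264q − 79297 = 0.
Discriminant: 264² + 4·79297 = 69696 + 317188 = 386884; √386884 = 622.
q = (−264 + 622)/2 = 179, and p = q + 264 = 443.
Check: 179 · 443 = 79297.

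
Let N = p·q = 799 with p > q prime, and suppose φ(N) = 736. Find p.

47

φ(n) = (p−1)(q−1) = n − (p+q) + 1, so p + q = 799 − 736 + 1 = 64.
p and q are the roots of t² − 64t + 799 = 0.
Discriminant: 64² − 4·799 = 4096 − 3196 = 900; √900 = 30.
q = (64 − 30)/2 = 17, p = (64 + 30)/2 = 47.
Check: 17 · 47 = 799.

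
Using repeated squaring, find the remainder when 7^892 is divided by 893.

7^1 ≡ 7 (mod 893)
7^2 ≡ 7^2 = 49 ≡ 49 (mod 893)
7^4 ≡ 49^2 = 2401 ≡ 615 (mod 893)
7^8 ≡ 615^2 = 378225 ≡ 486 (mod 893)
7^16 ≡ 486^2 = 236196 ≡ 444 (mod 893)
7^32 ≡ 444^2 = 197136 ≡ 676 (mod 893)
7^64 ≡ 676^2 = 456976 ≡ 653 (mod 893)
7^128 ≡ 653^2 = 426409 ≡ 448 (mod 893)
7^256 ≡ 448^2 = 200704 ≡ 672 (mod 893)
7^512 ≡ 672^2 = 451584 ≡ 619 (mod 893)
892 = 512 + 256 + 64 + 32 + 16 + 8 + 4 in binary powers of 2.
So 7^892 ≡ 619 · 672 · 653 · 676 · 444 · 486 · 615 ≡ 653 (mod 893).
Since 653 ≠ 1, base 7 is a Fermat witness: 893 is composite.

653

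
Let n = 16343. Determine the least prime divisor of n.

59

16343 is odd.
Digit sum 17, not divisible by 3.
Ends in 3: not divisible by 5.
7: 16343 = 7·2334 + 5
11: 16343 = 11·1485 + 8
13: 16343 = 13·1257 + 2
17: 16343 = 17·961 + 6
19: 16343 = 19·860 + 3
23: 16343 = 23·710 + 13
29: 16343 = 29·563 + 16
31: 16343 = 31·527 + 6
37: 16343 = 37·441 + 26
41: 16343 = 41·398 + 25
43: 16343 = 43·380 + 3
47: 16343 = 47·347 + 34
53: 16343 = 53·308 + 19
59: 16343 = 59·277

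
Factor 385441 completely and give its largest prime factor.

385441 = 7 · 55063
55063 = 17 · 3239
3239 = 41 · 79
79 is prime.
So 385441 = 7 · 17 · 41 · 79; the largest prime factor is 79.

79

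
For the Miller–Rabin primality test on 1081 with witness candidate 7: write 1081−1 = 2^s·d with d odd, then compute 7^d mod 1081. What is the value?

366

1081 − 1 = 1080 = 2^3 · 135, so d = 135.
7^1 ≡ 7 (mod 1081)
7^2 ≡ 7^2 = 49 ≡ 49 (mod 1081)
7^4 ≡ 49^2 = 2401 ≡ 239 (mod 1081)
7^8 ≡ 239^2 = 57121 ≡ 909 (mod 1081)
7^16 ≡ 909^2 = 826281 ≡ 397 (mod 1081)
7^32 ≡ 397^2 = 157609 ≡ 864 (mod 1081)
7^64 ≡ 864^2 = 746496 ≡ 606 (mod 1081)
7^128 ≡ 606^2 = 367236 ≡ 777 (mod 1081)
135 = 128 + 4 + 2 + 1 in binary powers of 2.
So 7^135 ≡ 777 · 239 · 49 · 7 ≡ 366 (mod 1081).
Squaring chain: 366 → 993 → 177; never reaches −1, so base 7 is a Miller–Rabin witness that 1081 is composite.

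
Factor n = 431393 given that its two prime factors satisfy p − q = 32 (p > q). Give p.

Since p = q + 32, we have 431393 = q(q + 32), so q² + 32q − 431393 = 0.
Discriminant: 32² + 4·431393 = 1024 + 1725572 = 1726596; √1726596 = 1314.
q = (−32 + 1314)/2 = 641, and p = q + 32 = 673.
Check: 641 · 673 = 431393.

673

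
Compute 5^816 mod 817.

140

5^1 ≡ 5 (mod 817)
5^2 ≡ 5^2 = 25 ≡ 25 (mod 817)
5^4 ≡ 25^2 = 625 ≡ 625 (mod 817)
5^8 ≡ 625^2 = 390625 ≡ 99 (mod 817)
5^16 ≡ 99^2 = 9801 ≡ 814 (mod 817)
5^32 ≡ 814^2 = 662596 ≡ 9 (mod 817)
5^64 ≡ 9^2 = 81 ≡ 81 (mod 817)
5^128 ≡ 81^2 = 6561 ≡ 25 (mod 817)
5^256 ≡ 25^2 = 625 ≡ 625 (mod 817)
5^512 ≡ 625^2 = 390625 ≡ 99 (mod 817)
816 = 512 + 256 + 32 + 16 in binary powers of 2.
So 5^816 ≡ 99 · 625 · 9 · 814 ≡ 140 (mod 817).
Since 140 ≠ 1, base 5 is a Fermat witness: 817 is composite.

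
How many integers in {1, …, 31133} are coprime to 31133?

Factor: 31133 = 163 · 191.
φ(31133) = (163−1) · (191−1) = 162 · 190 = 30780.

30780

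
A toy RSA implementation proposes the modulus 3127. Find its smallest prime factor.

53

3127 is odd.
Digit sum 13, not divisible by 3.
Ends in 7: not divisible by 5.
7: 3127 = 7·446 + 5
11: 3127 = 11·284 + 3
13: 3127 = 13·240 + 7
17: 3127 = 17·183 + 16
19: 3127 = 19·164 + 11
23: 3127 = 23·135 + 22
29: 3127 = 29·107 + 24
31: 3127 = 31·100 + 27
37: 3127 = 37·84 + 19
41: 3127 = 41·76 + 11
43: 3127 = 43·72 + 31
47: 3127 = 47·66 + 25
53: 3127 = 53·59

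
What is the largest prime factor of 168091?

168091 = 7 · 24013
24013 = 11 · 2183
2183 = 37 · 59
59 is prime.
So 168091 = 7 · 11 · 37 · 59; the largest prime factor is 59.

59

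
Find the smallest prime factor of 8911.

7

8911 is odd.
Digit sum 19, not divisible by 3.
Ends in 1: not divisible by 5.
7: 8911 = 7·1273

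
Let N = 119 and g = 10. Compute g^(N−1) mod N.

10^1 ≡ 10 (mod 119)
10^2 ≡ 10^2 = 100 ≡ 100 (mod 119)
10^4 ≡ 100^2 = 10000 ≡ 4 (mod 119)
10^8 ≡ 4^2 = 16 ≡ 16 (mod 119)
10^16 ≡ 16^2 = 256 ≡ 18 (mod 119)
10^32 ≡ 18^2 = 324 ≡ 86 (mod 119)
10^64 ≡ 86^2 = 7396 ≡ 18 (mod 119)
118 = 64 + 32 + 16 + 4 + 2 in binary powers of 2.
So 10^118 ≡ 18 · 86 · 18 · 4 · 100 ≡ 60 (mod 119).
Since 60 ≠ 1, base 10 is a Fermat witness: 119 is composite.

60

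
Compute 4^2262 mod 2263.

4^1 ≡ 4 (mod 2263)
4^2 ≡ 4^2 = 16 ≡ 16 (mod 2263)
4^4 ≡ 16^2 = 256 ≡ 256 (mod 2263)
4^8 ≡ 256^2 = 65536 ≡ 2172 (mod 2263)
4^16 ≡ 2172^2 = 4717584 ≡ 1492 (mod 2263)
4^32 ≡ 1492^2 = 2226064 ≡ 1535 (mod 2263)
4^64 ≡ 1535^2 = 2356225 ≡ 442 (mod 2263)
4^128 ≡ 442^2 = 195364 ≡ 746 (mod 2263)
4^256 ≡ 746^2 = 556516 ≡ 2081 (mod 2263)
4^512 ≡ 2081^2 = 4330561 ≡ 1442 (mod 2263)
4^1024 ≡ 1442^2 = 2079364 ≡ 1930 (mod 2263)
4^2048 ≡ 1930^2 = 3724900 ≡ 2 (mod 2263)
2262 = 2048 + 128 + 64 + 16 + 4 + 2 in binary powers of 2.
So 4^2262 ≡ 2 · 746 · 442 · 1492 · 256 · 16 ≡ 1597 (mod 2263).
Since 1597 ≠ 1, base 4 is a Fermat witness: 2263 is composite.

1597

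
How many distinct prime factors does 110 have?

3

110 = 2 · 55
55 = 5 · 11
110 = 2 · 5 · 11, which has 3 distinct prime factors.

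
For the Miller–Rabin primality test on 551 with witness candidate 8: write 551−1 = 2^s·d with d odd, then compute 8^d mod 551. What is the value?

551 − 1 = 550 = 2^1 · 275, so d = 275.
8^1 ≡ 8 (mod 551)
8^2 ≡ 8^2 = 64 ≡ 64 (mod 551)
8^4 ≡ 64^2 = 4096 ≡ 239 (mod 551)
8^8 ≡ 239^2 = 57121 ≡ 368 (mod 551)
8^16 ≡ 368^2 = 135424 ≡ 429 (mod 551)
8^32 ≡ 429^2 = 184041 ≡ 7 (mod 551)
8^64 ≡ 7^2 = 49 ≡ 49 (mod 551)
8^128 ≡ 49^2 = 2401 ≡ 197 (mod 551)
8^256 ≡ 197^2 = 38809 ≡ 239 (mod 551)
275 = 256 + 16 + 2 + 1 in binary powers of 2.
So 8^275 ≡ 239 · 429 · 64 · 8 ≡ 449 (mod 551).
Squaring chain: 449; never reaches −1, so base 8 is a Miller–Rabin witness that 551 is composite.

449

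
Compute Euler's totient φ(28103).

27768

Factor: 28103 = 157 · 179.
φ(28103) = (157−1) · (179−1) = 156 · 178 = 27768.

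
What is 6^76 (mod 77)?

6^1 ≡ 6 (mod 77)
6^2 ≡ 6^2 = 36 ≡ 36 (mod 77)
6^4 ≡ 36^2 = 1296 ≡ 64 (mod 77)
6^8 ≡ 64^2 = 4096 ≡ 15 (mod 77)
6^16 ≡ 15^2 = 225 ≡ 71 (mod 77)
6^32 ≡ 71^2 = 5041 ≡ 36 (mod 77)
6^64 ≡ 36^2 = 1296 ≡ 64 (mod 77)
76 = 64 + 8 + 4 in binary powers of 2.
So 6^76 ≡ 64 · 15 · 64 ≡ 71 (mod 77).
Since 71 ≠ 1, base 6 is a Fermat witness: 77 is composite.

71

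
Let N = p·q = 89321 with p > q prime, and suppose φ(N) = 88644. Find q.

179

φ(n) = (p−1)(q−1) = n − (p+q) + 1, so p + q = 89321 − 88644 + 1 = 678.
p and q are the roots of t² − 678t + 89321 = 0.
Discriminant: 678² − 4·89321 = 459684 − 357284 = 102400; √102400 = 320.
q = (678 − 320)/2 = 179, p = (678 + 320)/2 = 499.
Check: 179 · 499 = 89321.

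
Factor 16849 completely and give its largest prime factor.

16849 = 7 · 2407
2407 = 29 · 83
83 is prime.
So 16849 = 7 · 29 · 83; the largest prime factor is 83.

83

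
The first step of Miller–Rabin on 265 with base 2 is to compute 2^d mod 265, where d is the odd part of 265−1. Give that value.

265 − 1 = 264 = 2^3 · 33, so d = 33.
2^1 ≡ 2 (mod 265)
2^2 ≡ 2^2 = 4 ≡ 4 (mod 265)
2^4 ≡ 4^2 = 16 ≡ 16 (mod 265)
2^8 ≡ 16^2 = 256 ≡ 256 (mod 265)
2^16 ≡ 256^2 = 65536 ≡ 81 (mod 265)
2^32 ≡ 81^2 = 6561 ≡ 201 (mod 265)
33 = 32 + 1 in binary powers of 2.
So 2^33 ≡ 201 · 2 ≡ 137 (mod 265).
Squaring chain: 137 → 219 → 261; never reaches −1, so base 2 is a Miller–Rabin witness that 265 is composite.

137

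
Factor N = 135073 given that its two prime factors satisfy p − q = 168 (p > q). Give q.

Since p = q + 168, we have 135073 = q(q + 168), so q² + 168q − 135073 = 0.
Discriminant: 168² + 4·135073 = 28224 + 540292 = 568516; √568516 = 754.
q = (−168 + 754)/2 = 293, and p = q + 168 = 461.
Check: 293 · 461 = 135073.

293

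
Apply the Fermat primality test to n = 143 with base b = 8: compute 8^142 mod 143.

64

8^1 ≡ 8 (mod 143)
8^2 ≡ 8^2 = 64 ≡ 64 (mod 143)
8^4 ≡ 64^2 = 4096 ≡ 92 (mod 143)
8^8 ≡ 92^2 = 8464 ≡ 27 (mod 143)
8^16 ≡ 27^2 = 729 ≡ 14 (mod 143)
8^32 ≡ 14^2 = 196 ≡ 53 (mod 143)
8^64 ≡ 53^2 = 2809 ≡ 92 (mod 143)
8^128 ≡ 92^2 = 8464 ≡ 27 (mod 143)
142 = 128 + 8 + 4 + 2 in binary powers of 2.
So 8^142 ≡ 27 · 27 · 92 · 64 ≡ 64 (mod 143).
Since 64 ≠ 1, base 8 is a Fermat witness: 143 is composite.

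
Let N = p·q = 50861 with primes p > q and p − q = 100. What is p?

281

Since p = q + 100, we have 50861 = q(q + 100), so q² + 100q − 50861 = 0.
Discriminant: 100² + 4·50861 = 10000 + 203444 = 213444; √213444 = 462.
q = (−100 + 462)/2 = 181, and p = q + 100 = 281.
Check: 181 · 281 = 50861.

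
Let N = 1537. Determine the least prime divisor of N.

1537 is odd.
Digit sum 16, not divisible by 3.
Ends in 7: not divisible by 5.
7: 1537 = 7·219 + 4
11: 1537 = 11·139 + 8
13: 1537 = 13·118 + 3
17: 1537 = 17·90 + 7
19: 1537 = 19·80 + 17
23: 1537 = 23·66 + 19
29: 1537 = 29·53

29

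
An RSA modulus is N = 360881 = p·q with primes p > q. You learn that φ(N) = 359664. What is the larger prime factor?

φ(n) = (p−1)(q−1) = n − (p+q) + 1, so p + q = 360881 − 359664 + 1 = 1218.
p and q are the roots of t² − 1218t + 360881 = 0.
Discriminant: 1218² − 4·360881 = 1483524 − 1443524 = 40000; √40000 = 200.
q = (1218 − 200)/2 = 509, p = (1218 + 200)/2 = 709.
Check: 509 · 709 = 360881.

709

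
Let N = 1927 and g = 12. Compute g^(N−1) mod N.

12^1 ≡ 12 (mod 1927)
12^2 ≡ 12^2 = 144 ≡ 144 (mod 1927)
12^4 ≡ 144^2 = 20736 ≡ 1466 (mod 1927)
12^8 ≡ 1466^2 = 2149156 ≡ 551 (mod 1927)
12^16 ≡ 551^2 = 303601 ≡ 1062 (mod 1927)
12^32 ≡ 1062^2 = 1127844 ≡ 549 (mod 1927)
12^64 ≡ 549^2 = 301401 ≡ 789 (mod 1927)
12^128 ≡ 789^2 = 622521 ≡ 100 (mod 1927)
12^256 ≡ 100^2 = 10000 ≡ 365 (mod 1927)
12^512 ≡ 365^2 = 133225 ≡ 262 (mod 1927)
12^1024 ≡ 262^2 = 68644 ≡ 1199 (mod 1927)
1926 = 1024 + 512 + 256 + 128 + 4 + 2 in binary powers of 2.
So 12^1926 ≡ 1199 · 262 · 365 · 100 · 1466 · 144 ≡ 1840 (mod 1927).
Since 1840 ≠ 1, base 12 is a Fermat witness: 1927 is composite.

1840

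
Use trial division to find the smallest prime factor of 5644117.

59

5644117 is odd.
Digit sum 28, not divisible by 3.
Ends in 7: not divisible by 5.
7: 5644117 = 7·806302 + 3
11: 5644117 = 11·513101 + 6
13: 5644117 = 13·434162 + 11
17: 5644117 = 17·332006 + 15
19: 5644117 = 19·297058 + 15
23: 5644117 = 23·245396 + 9
29: 5644117 = 29·194624 + 21
31: 5644117 = 31·182068 + 9
37: 5644117 = 37·152543 + 26
41: 5644117 = 41·137661 + 16
43: 5644117 = 43·131258 + 23
47: 5644117 = 47·120087 + 28
53: 5644117 = 53·106492 + 41
59: 5644117 = 59·95663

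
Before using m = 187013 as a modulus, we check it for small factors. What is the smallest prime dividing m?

23

187013 is odd.
Digit sum 20, not divisible by 3.
Ends in 3: not divisible by 5.
7: 187013 = 7·26716 + 1
11: 187013 = 11·17001 + 2
13: 187013 = 13·14385 + 8
17: 187013 = 17·11000 + 13
19: 187013 = 19·9842 + 15
23: 187013 = 23·8131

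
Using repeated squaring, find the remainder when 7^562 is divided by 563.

7^1 ≡ 7 (mod 563)
7^2 ≡ 7^2 = 49 ≡ 49 (mod 563)
7^4 ≡ 49^2 = 2401 ≡ 149 (mod 563)
7^8 ≡ 149^2 = 22201 ≡ 244 (mod 563)
7^16 ≡ 244^2 = 59536 ≡ 421 (mod 563)
7^32 ≡ 421^2 = 177241 ≡ 459 (mod 563)
7^64 ≡ 459^2 = 210681 ≡ 119 (mod 563)
7^128 ≡ 119^2 = 14161 ≡ 86 (mod 563)
7^256 ≡ 86^2 = 7396 ≡ 77 (mod 563)
7^512 ≡ 77^2 = 5929 ≡ 299 (mod 563)
562 = 512 + 32 + 16 + 2 in binary powers of 2.
So 7^562 ≡ 299 · 459 · 421 · 49 ≡ 1 (mod 563).
Since the result is 1, base 7 gives no evidence that 563 is composite.

1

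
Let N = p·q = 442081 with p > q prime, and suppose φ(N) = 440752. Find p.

677

φ(n) = (p−1)(q−1) = n − (p+q) + 1, so p + q = 442081 − 440752 + 1 = 1330.
p and q are the roots of t² − 1330t + 442081 = 0.
Discriminant: 1330² − 4·442081 = 1768900 − 1768324 = 576; √576 = 24.
q = (1330 − 24)/2 = 653, p = (1330 + 24)/2 = 677.
Check: 653 · 677 = 442081.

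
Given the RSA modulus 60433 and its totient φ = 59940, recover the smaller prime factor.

223

φ(n) = (p−1)(q−1) = n − (p+q) + 1, so p + q = 60433 − 59940 + 1 = 494.
p and q are the roots of t² − 494t + 60433 = 0.
Discriminant: 494² − 4·60433 = 244036 − 241732 = 2304; √2304 = 48.
q = (494 − 48)/2 = 223, p = (494 + 48)/2 = 271.
Check: 223 · 271 = 60433.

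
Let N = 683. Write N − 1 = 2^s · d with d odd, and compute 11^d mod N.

683 − 1 = 682 = 2^1 · 341, so d = 341.
11^1 ≡ 11 (mod 683)
11^2 ≡ 11^2 = 121 ≡ 121 (mod 683)
11^4 ≡ 121^2 = 14641 ≡ 298 (mod 683)
11^8 ≡ 298^2 = 88804 ≡ 14 (mod 683)
11^16 ≡ 14^2 = 196 ≡ 196 (mod 683)
11^32 ≡ 196^2 = 38416 ≡ 168 (mod 683)
11^64 ≡ 168^2 = 28224 ≡ 221 (mod 683)
11^128 ≡ 221^2 = 48841 ≡ 348 (mod 683)
11^256 ≡ 348^2 = 121104 ≡ 213 (mod 683)
341 = 256 + 64 + 16 + 4 + 1 in binary powers of 2.
So 11^341 ≡ 213 · 221 · 196 · 298 · 11 ≡ 682 (mod 683).
Since 11^d ≡ 682 (mod 683), base 11 does not prove 683 composite.

682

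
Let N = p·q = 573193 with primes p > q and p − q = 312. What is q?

Since p = q + 312, we have 573193 = q(q + 312), so q² + 312q − 573193 = 0.
Discriminant: 312² + 4·573193 = 97344 + 2292772 = 2390116; √2390116 = 1546.
q = (−312 + 1546)/2 = 617, and p = q + 312 = 929.
Check: 617 · 929 = 573193.

617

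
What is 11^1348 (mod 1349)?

11^1 ≡ 11 (mod 1349)
11^2 ≡ 11^2 = 121 ≡ 121 (mod 1349)
11^4 ≡ 121^2 = 14641 ≡ 1151 (mod 1349)
11^8 ≡ 1151^2 = 1324801 ≡ 83 (mod 1349)
11^16 ≡ 83^2 = 6889 ≡ 144 (mod 1349)
11^32 ≡ 144^2 = 20736 ≡ 501 (mod 1349)
11^64 ≡ 501^2 = 251001 ≡ 87 (mod 1349)
11^128 ≡ 87^2 = 7569 ≡ 824 (mod 1349)
11^256 ≡ 824^2 = 678976 ≡ 429 (mod 1349)
11^512 ≡ 429^2 = 184041 ≡ 577 (mod 1349)
11^1024 ≡ 577^2 = 332929 ≡ 1075 (mod 1349)
1348 = 1024 + 256 + 64 + 4 in binary powers of 2.
So 11^1348 ≡ 1075 · 429 · 87 · 1151 ≡ 1094 (mod 1349).
Since 1094 ≠ 1, base 11 is a Fermat witness: 1349 is composite.

1094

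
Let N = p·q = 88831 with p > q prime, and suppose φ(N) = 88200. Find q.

φ(n) = (p−1)(q−1) = n − (p+q) + 1, so p + q = 88831 − 88200 + 1 = 632.
p and q are the roots of t² − 632t + 88831 = 0.
Discriminant: 632² − 4·88831 = 399424 − 355324 = 44100; √44100 = 210.
q = (632 − 210)/2 = 211, p = (632 + 210)/2 = 421.
Check: 211 · 421 = 88831.

211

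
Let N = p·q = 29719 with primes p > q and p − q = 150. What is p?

Since p = q + 150, we have 29719 = q(q + 150), so q² + 150q − 29719 = 0.
Discriminant: 150² + 4·29719 = 22500 + 118876 = 141376; √141376 = 376.
q = (−150 + 376)/2 = 113, and p = q + 150 = 263.
Check: 113 · 263 = 29719.

263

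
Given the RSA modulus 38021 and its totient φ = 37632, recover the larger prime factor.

197

φ(n) = (p−1)(q−1) = n − (p+q) + 1, so p + q = 38021 − 37632 + 1 = 390.
p and q are the roots of t² − 390t + 38021 = 0.
Discriminant: 390² − 4·38021 = 152100 − 152084 = 16; √16 = 4.
q = (390 − 4)/2 = 193, p = (390 + 4)/2 = 197.
Check: 193 · 197 = 38021.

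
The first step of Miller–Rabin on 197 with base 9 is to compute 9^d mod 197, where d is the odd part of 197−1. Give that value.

196

197 − 1 = 196 = 2^2 · 49, so d = 49.
9^1 ≡ 9 (mod 197)
9^2 ≡ 9^2 = 81 ≡ 81 (mod 197)
9^4 ≡ 81^2 = 6561 ≡ 60 (mod 197)
9^8 ≡ 60^2 = 3600 ≡ 54 (mod 197)
9^16 ≡ 54^2 = 2916 ≡ 158 (mod 197)
9^32 ≡ 158^2 = 24964 ≡ 142 (mod 197)
49 = 32 + 16 + 1 in binary powers of 2.
So 9^49 ≡ 142 · 158 · 9 ≡ 196 (mod 197).
Since 9^d ≡ 196 (mod 197), base 9 does not prove 197 composite.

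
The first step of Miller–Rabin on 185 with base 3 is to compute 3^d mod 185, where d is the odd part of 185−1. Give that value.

132

185 − 1 = 184 = 2^3 · 23, so d = 23.
3^1 ≡ 3 (mod 185)
3^2 ≡ 3^2 = 9 ≡ 9 (mod 185)
3^4 ≡ 9^2 = 81 ≡ 81 (mod 185)
3^8 ≡ 81^2 = 6561 ≡ 86 (mod 185)
3^16 ≡ 86^2 = 7396 ≡ 181 (mod 185)
23 = 16 + 4 + 2 + 1 in binary powers of 2.
So 3^23 ≡ 181 · 81 · 9 · 3 ≡ 132 (mod 185).
Squaring chain: 132 → 34 → 46; never reaches −1, so base 3 is a Miller–Rabin witness that 185 is composite.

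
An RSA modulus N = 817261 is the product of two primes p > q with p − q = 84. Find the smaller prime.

Since p = q + 84, we have 817261 = q(q + 84), so q² + 84q − 817261 = 0.
Discriminant: 84² + 4·817261 = 7056 + 3269044 = 3276100; √3276100 = 1810.
q = (−84 + 1810)/2 = 863, and p = q + 84 = 947.
Check: 863 · 947 = 817261.

863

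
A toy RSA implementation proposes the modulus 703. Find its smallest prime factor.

19

703 is odd.
Digit sum 10, not divisible by 3.
Ends in 3: not divisible by 5.
7: 703 = 7·100 + 3
11: 703 = 11·63 + 10
13: 703 = 13·54 + 1
17: 703 = 17·41 + 6
19: 703 = 19·37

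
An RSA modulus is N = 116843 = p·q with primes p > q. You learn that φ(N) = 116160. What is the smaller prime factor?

φ(n) = (p−1)(q−1) = n − (p+q) + 1, so p + q = 116843 − 116160 + 1 = 684.
p and q are the roots of t² − 684t + 116843 = 0.
Discriminant: 684² − 4·116843 = 467856 − 467372 = 484; √484 = 22.
q = (684 − 22)/2 = 331, p = (684 + 22)/2 = 353.
Check: 331 · 353 = 116843.

331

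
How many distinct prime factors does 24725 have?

24725 = 5^2 · 989
989 = 23 · 43
24725 = 5^2 · 23 · 43, which has 3 distinct prime factors.

3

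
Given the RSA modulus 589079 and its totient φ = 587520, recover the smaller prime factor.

641

φ(n) = (p−1)(q−1) = n − (p+q) + 1, so p + q = 589079 − 587520 + 1 = 1560.
p and q are the roots of t² − 1560t + 589079 = 0.
Discriminant: 1560² − 4·589079 = 2433600 − 2356316 = 77284; √77284 = 278.
q = (1560 − 278)/2 = 641, p = (1560 + 278)/2 = 919.
Check: 641 · 919 = 589079.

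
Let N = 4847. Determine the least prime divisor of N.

4847 is odd.
Digit sum 23, not divisible by 3.
Ends in 7: not divisible by 5.
7: 4847 = 7·692 + 3
11: 4847 = 11·440 + 7
13: 4847 = 13·372 + 11
17: 4847 = 17·285 + 2
19: 4847 = 19·255 + 2
23: 4847 = 23·210 + 17
29: 4847 = 29·167 + 4
31: 4847 = 31·156 + 11
37: 4847 = 37·131

37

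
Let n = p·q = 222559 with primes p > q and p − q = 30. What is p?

Since p = q + 30, we have 222559 = q(q + 30), so q² + 30q − 222559 = 0.
Discriminant: 30² + 4·222559 = 900 + 890236 = 891136; √891136 = 944.
q = (−30 + 944)/2 = 457, and p = q + 30 = 487.
Check: 457 · 487 = 222559.

487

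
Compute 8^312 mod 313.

8^1 ≡ 8 (mod 313)
8^2 ≡ 8^2 = 64 ≡ 64 (mod 313)
8^4 ≡ 64^2 = 4096 ≡ 27 (mod 313)
8^8 ≡ 27^2 = 729 ≡ 103 (mod 313)
8^16 ≡ 103^2 = 10609 ≡ 280 (mod 313)
8^32 ≡ 280^2 = 78400 ≡ 150 (mod 313)
8^64 ≡ 150^2 = 22500 ≡ 277 (mod 313)
8^128 ≡ 277^2 = 76729 ≡ 44 (mod 313)
8^256 ≡ 44^2 = 1936 ≡ 58 (mod 313)
312 = 256 + 32 + 16 + 8 in binary powers of 2.
So 8^312 ≡ 58 · 150 · 280 · 103 ≡ 1 (mod 313).
Since the result is 1, base 8 gives no evidence that 313 is composite.

1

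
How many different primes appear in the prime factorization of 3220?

3220 = 2^2 · 805
805 = 5 · 161
161 = 7 · 23
3220 = 2^2 · 5 · 7 · 23, which has 4 distinct prime factors.

4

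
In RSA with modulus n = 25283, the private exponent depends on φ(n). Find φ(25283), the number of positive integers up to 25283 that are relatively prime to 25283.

24960

Factor: 25283 = 131 · 193.
φ(25283) = (131−1) · (193−1) = 130 · 192 = 24960.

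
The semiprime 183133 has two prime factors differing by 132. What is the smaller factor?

Since p = q + 132, we have 183133 = q(q + 132), so q² + 132q − 183133 = 0.
Discriminant: 132² + 4·183133 = 17424 + 732532 = 749956; √749956 = 866.
q = (−132 + 866)/2 = 367, and p = q + 132 = 499.
Check: 367 · 499 = 183133.

367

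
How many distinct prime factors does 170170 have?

6

170170 = 2 · 85085
85085 = 5 · 17017
17017 = 7 · 2431
2431 = 11 · 221
221 = 13 · 17
170170 = 2 · 5 · 7 · 11 · 13 · 17, which has 6 distinct prime factors.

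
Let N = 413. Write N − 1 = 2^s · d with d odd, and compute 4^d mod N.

228

413 − 1 = 412 = 2^2 · 103, so d = 103.
4^1 ≡ 4 (mod 413)
4^2 ≡ 4^2 = 16 ≡ 16 (mod 413)
4^4 ≡ 16^2 = 256 ≡ 256 (mod 413)
4^8 ≡ 256^2 = 65536 ≡ 282 (mod 413)
4^16 ≡ 282^2 = 79524 ≡ 228 (mod 413)
4^32 ≡ 228^2 = 51984 ≡ 359 (mod 413)
4^64 ≡ 359^2 = 128881 ≡ 25 (mod 413)
103 = 64 + 32 + 4 + 2 + 1 in binary powers of 2.
So 4^103 ≡ 25 · 359 · 256 · 16 · 4 ≡ 228 (mod 413).
Squaring chain: 228 → 359; never reaches −1, so base 4 is a Miller–Rabin witness that 413 is composite.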